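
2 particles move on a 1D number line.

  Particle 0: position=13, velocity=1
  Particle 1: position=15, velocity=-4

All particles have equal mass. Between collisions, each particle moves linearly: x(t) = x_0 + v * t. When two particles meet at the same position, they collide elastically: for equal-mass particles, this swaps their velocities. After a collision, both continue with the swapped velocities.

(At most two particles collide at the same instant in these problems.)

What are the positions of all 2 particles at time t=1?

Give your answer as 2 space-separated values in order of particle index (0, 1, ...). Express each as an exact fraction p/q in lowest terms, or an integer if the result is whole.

Answer: 11 14

Derivation:
Collision at t=2/5: particles 0 and 1 swap velocities; positions: p0=67/5 p1=67/5; velocities now: v0=-4 v1=1
Advance to t=1 (no further collisions before then); velocities: v0=-4 v1=1; positions = 11 14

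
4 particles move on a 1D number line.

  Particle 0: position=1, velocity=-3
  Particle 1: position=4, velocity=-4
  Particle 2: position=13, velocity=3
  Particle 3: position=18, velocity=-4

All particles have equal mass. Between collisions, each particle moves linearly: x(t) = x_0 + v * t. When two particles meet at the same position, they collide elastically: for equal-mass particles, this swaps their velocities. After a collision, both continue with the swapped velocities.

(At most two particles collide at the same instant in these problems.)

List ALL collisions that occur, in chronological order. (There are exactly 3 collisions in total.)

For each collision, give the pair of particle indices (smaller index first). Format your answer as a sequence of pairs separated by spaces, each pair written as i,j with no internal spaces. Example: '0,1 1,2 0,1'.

Collision at t=5/7: particles 2 and 3 swap velocities; positions: p0=-8/7 p1=8/7 p2=106/7 p3=106/7; velocities now: v0=-3 v1=-4 v2=-4 v3=3
Collision at t=3: particles 0 and 1 swap velocities; positions: p0=-8 p1=-8 p2=6 p3=22; velocities now: v0=-4 v1=-3 v2=-4 v3=3
Collision at t=17: particles 1 and 2 swap velocities; positions: p0=-64 p1=-50 p2=-50 p3=64; velocities now: v0=-4 v1=-4 v2=-3 v3=3

Answer: 2,3 0,1 1,2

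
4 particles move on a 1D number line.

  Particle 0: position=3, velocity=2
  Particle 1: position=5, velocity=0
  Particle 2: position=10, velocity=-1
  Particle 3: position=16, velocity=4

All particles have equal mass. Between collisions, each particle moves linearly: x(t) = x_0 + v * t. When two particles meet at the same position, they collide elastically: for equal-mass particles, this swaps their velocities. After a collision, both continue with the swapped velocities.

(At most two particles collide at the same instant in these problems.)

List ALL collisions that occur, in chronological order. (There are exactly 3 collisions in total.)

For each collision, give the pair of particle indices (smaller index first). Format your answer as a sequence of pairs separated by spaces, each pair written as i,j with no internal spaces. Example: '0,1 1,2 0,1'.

Collision at t=1: particles 0 and 1 swap velocities; positions: p0=5 p1=5 p2=9 p3=20; velocities now: v0=0 v1=2 v2=-1 v3=4
Collision at t=7/3: particles 1 and 2 swap velocities; positions: p0=5 p1=23/3 p2=23/3 p3=76/3; velocities now: v0=0 v1=-1 v2=2 v3=4
Collision at t=5: particles 0 and 1 swap velocities; positions: p0=5 p1=5 p2=13 p3=36; velocities now: v0=-1 v1=0 v2=2 v3=4

Answer: 0,1 1,2 0,1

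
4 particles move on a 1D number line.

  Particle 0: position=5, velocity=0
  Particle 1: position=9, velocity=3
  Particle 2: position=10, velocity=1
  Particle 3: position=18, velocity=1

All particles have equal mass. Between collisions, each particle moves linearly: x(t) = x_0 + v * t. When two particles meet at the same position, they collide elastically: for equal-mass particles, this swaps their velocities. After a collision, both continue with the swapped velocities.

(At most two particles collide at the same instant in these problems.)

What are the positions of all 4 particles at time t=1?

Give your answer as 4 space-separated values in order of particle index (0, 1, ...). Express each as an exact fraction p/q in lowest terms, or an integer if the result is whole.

Answer: 5 11 12 19

Derivation:
Collision at t=1/2: particles 1 and 2 swap velocities; positions: p0=5 p1=21/2 p2=21/2 p3=37/2; velocities now: v0=0 v1=1 v2=3 v3=1
Advance to t=1 (no further collisions before then); velocities: v0=0 v1=1 v2=3 v3=1; positions = 5 11 12 19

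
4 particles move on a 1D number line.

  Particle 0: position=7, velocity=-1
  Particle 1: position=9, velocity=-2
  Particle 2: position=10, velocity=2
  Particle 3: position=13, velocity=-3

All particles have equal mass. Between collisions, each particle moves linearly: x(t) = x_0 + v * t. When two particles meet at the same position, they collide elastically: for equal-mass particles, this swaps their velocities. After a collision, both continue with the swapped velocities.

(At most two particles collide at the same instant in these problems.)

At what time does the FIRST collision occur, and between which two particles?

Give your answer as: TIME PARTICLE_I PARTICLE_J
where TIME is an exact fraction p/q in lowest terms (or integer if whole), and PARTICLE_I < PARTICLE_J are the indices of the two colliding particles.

Pair (0,1): pos 7,9 vel -1,-2 -> gap=2, closing at 1/unit, collide at t=2
Pair (1,2): pos 9,10 vel -2,2 -> not approaching (rel speed -4 <= 0)
Pair (2,3): pos 10,13 vel 2,-3 -> gap=3, closing at 5/unit, collide at t=3/5
Earliest collision: t=3/5 between 2 and 3

Answer: 3/5 2 3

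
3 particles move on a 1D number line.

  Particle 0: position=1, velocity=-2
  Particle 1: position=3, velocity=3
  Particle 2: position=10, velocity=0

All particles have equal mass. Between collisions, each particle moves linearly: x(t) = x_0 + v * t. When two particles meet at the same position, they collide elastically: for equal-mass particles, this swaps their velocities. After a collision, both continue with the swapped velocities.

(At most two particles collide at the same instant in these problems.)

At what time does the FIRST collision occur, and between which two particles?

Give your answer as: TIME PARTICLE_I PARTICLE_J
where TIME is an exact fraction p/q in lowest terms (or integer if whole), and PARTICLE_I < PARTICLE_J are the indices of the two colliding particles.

Pair (0,1): pos 1,3 vel -2,3 -> not approaching (rel speed -5 <= 0)
Pair (1,2): pos 3,10 vel 3,0 -> gap=7, closing at 3/unit, collide at t=7/3
Earliest collision: t=7/3 between 1 and 2

Answer: 7/3 1 2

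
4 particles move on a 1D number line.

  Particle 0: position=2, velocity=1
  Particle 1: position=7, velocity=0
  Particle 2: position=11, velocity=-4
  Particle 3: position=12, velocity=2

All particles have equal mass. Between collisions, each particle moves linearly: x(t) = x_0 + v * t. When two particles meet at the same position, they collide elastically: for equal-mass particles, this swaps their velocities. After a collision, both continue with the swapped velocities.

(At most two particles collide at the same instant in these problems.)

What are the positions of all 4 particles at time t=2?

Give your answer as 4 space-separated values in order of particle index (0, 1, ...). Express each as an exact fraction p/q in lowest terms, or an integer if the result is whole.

Answer: 3 4 7 16

Derivation:
Collision at t=1: particles 1 and 2 swap velocities; positions: p0=3 p1=7 p2=7 p3=14; velocities now: v0=1 v1=-4 v2=0 v3=2
Collision at t=9/5: particles 0 and 1 swap velocities; positions: p0=19/5 p1=19/5 p2=7 p3=78/5; velocities now: v0=-4 v1=1 v2=0 v3=2
Advance to t=2 (no further collisions before then); velocities: v0=-4 v1=1 v2=0 v3=2; positions = 3 4 7 16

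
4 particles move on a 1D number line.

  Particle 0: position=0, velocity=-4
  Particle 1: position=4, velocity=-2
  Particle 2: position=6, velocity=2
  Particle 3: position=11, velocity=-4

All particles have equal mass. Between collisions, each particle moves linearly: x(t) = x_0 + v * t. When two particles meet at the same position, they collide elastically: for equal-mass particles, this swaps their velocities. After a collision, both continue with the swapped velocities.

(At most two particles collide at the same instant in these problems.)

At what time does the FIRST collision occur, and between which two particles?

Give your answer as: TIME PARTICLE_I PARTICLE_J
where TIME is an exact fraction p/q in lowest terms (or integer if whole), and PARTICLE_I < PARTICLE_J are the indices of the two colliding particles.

Pair (0,1): pos 0,4 vel -4,-2 -> not approaching (rel speed -2 <= 0)
Pair (1,2): pos 4,6 vel -2,2 -> not approaching (rel speed -4 <= 0)
Pair (2,3): pos 6,11 vel 2,-4 -> gap=5, closing at 6/unit, collide at t=5/6
Earliest collision: t=5/6 between 2 and 3

Answer: 5/6 2 3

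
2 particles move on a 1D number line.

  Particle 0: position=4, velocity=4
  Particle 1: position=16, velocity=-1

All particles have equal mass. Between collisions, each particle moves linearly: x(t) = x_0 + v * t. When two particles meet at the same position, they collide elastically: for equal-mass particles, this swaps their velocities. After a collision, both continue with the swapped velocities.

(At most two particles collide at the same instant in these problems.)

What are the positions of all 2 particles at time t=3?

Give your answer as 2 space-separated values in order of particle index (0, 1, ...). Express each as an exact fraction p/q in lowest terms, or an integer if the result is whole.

Collision at t=12/5: particles 0 and 1 swap velocities; positions: p0=68/5 p1=68/5; velocities now: v0=-1 v1=4
Advance to t=3 (no further collisions before then); velocities: v0=-1 v1=4; positions = 13 16

Answer: 13 16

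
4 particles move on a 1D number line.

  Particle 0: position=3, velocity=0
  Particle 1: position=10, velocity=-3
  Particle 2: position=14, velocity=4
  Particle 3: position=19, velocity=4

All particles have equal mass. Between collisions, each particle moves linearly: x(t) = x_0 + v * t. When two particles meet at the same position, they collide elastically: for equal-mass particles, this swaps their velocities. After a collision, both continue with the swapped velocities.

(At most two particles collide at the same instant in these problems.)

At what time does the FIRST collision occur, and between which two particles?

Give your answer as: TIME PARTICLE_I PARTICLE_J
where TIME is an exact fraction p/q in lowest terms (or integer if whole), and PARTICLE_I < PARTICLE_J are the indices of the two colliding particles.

Pair (0,1): pos 3,10 vel 0,-3 -> gap=7, closing at 3/unit, collide at t=7/3
Pair (1,2): pos 10,14 vel -3,4 -> not approaching (rel speed -7 <= 0)
Pair (2,3): pos 14,19 vel 4,4 -> not approaching (rel speed 0 <= 0)
Earliest collision: t=7/3 between 0 and 1

Answer: 7/3 0 1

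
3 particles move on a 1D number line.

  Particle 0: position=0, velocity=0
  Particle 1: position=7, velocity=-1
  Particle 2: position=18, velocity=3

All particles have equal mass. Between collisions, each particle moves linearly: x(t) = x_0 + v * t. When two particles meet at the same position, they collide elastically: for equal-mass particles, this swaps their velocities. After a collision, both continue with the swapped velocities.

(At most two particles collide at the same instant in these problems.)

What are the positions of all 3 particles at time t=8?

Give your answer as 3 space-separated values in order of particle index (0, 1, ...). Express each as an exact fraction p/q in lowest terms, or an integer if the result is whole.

Answer: -1 0 42

Derivation:
Collision at t=7: particles 0 and 1 swap velocities; positions: p0=0 p1=0 p2=39; velocities now: v0=-1 v1=0 v2=3
Advance to t=8 (no further collisions before then); velocities: v0=-1 v1=0 v2=3; positions = -1 0 42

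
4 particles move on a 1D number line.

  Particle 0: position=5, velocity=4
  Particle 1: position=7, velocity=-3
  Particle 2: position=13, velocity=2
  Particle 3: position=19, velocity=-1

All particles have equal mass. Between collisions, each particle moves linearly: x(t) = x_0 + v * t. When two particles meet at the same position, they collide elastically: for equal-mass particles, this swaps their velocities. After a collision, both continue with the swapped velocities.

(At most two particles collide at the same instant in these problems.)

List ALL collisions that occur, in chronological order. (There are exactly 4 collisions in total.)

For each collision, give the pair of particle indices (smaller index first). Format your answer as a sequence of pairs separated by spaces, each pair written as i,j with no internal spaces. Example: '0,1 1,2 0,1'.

Answer: 0,1 2,3 1,2 2,3

Derivation:
Collision at t=2/7: particles 0 and 1 swap velocities; positions: p0=43/7 p1=43/7 p2=95/7 p3=131/7; velocities now: v0=-3 v1=4 v2=2 v3=-1
Collision at t=2: particles 2 and 3 swap velocities; positions: p0=1 p1=13 p2=17 p3=17; velocities now: v0=-3 v1=4 v2=-1 v3=2
Collision at t=14/5: particles 1 and 2 swap velocities; positions: p0=-7/5 p1=81/5 p2=81/5 p3=93/5; velocities now: v0=-3 v1=-1 v2=4 v3=2
Collision at t=4: particles 2 and 3 swap velocities; positions: p0=-5 p1=15 p2=21 p3=21; velocities now: v0=-3 v1=-1 v2=2 v3=4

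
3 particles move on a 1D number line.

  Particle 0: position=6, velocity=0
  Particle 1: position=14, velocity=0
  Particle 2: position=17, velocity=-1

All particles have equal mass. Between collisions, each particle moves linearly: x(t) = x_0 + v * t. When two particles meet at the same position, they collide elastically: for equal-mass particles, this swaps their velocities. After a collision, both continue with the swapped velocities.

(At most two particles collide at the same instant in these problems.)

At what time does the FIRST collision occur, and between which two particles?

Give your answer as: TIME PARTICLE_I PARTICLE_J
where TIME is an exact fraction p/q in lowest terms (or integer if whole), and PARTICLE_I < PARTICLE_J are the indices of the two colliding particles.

Answer: 3 1 2

Derivation:
Pair (0,1): pos 6,14 vel 0,0 -> not approaching (rel speed 0 <= 0)
Pair (1,2): pos 14,17 vel 0,-1 -> gap=3, closing at 1/unit, collide at t=3
Earliest collision: t=3 between 1 and 2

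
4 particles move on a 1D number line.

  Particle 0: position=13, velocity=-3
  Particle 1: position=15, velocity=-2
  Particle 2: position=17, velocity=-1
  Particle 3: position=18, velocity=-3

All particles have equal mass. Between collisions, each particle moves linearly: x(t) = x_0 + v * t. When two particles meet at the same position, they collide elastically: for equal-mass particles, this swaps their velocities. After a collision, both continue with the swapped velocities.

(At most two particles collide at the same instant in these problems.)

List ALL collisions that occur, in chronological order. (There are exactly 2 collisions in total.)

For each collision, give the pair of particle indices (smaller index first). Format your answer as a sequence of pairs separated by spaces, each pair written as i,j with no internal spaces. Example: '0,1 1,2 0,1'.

Answer: 2,3 1,2

Derivation:
Collision at t=1/2: particles 2 and 3 swap velocities; positions: p0=23/2 p1=14 p2=33/2 p3=33/2; velocities now: v0=-3 v1=-2 v2=-3 v3=-1
Collision at t=3: particles 1 and 2 swap velocities; positions: p0=4 p1=9 p2=9 p3=14; velocities now: v0=-3 v1=-3 v2=-2 v3=-1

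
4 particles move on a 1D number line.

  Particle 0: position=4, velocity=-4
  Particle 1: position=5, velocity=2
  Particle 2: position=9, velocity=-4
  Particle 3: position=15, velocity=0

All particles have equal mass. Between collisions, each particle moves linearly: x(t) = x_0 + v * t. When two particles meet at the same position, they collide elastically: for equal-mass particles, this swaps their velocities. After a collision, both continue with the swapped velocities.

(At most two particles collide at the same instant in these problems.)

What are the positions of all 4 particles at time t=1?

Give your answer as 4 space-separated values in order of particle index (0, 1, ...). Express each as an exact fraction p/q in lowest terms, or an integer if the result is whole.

Collision at t=2/3: particles 1 and 2 swap velocities; positions: p0=4/3 p1=19/3 p2=19/3 p3=15; velocities now: v0=-4 v1=-4 v2=2 v3=0
Advance to t=1 (no further collisions before then); velocities: v0=-4 v1=-4 v2=2 v3=0; positions = 0 5 7 15

Answer: 0 5 7 15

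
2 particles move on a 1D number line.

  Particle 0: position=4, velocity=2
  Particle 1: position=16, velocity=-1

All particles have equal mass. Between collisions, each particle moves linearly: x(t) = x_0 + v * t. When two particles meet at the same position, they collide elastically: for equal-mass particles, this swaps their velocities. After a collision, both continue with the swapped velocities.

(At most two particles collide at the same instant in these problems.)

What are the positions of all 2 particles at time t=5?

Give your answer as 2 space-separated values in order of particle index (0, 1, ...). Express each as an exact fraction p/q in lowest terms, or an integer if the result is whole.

Collision at t=4: particles 0 and 1 swap velocities; positions: p0=12 p1=12; velocities now: v0=-1 v1=2
Advance to t=5 (no further collisions before then); velocities: v0=-1 v1=2; positions = 11 14

Answer: 11 14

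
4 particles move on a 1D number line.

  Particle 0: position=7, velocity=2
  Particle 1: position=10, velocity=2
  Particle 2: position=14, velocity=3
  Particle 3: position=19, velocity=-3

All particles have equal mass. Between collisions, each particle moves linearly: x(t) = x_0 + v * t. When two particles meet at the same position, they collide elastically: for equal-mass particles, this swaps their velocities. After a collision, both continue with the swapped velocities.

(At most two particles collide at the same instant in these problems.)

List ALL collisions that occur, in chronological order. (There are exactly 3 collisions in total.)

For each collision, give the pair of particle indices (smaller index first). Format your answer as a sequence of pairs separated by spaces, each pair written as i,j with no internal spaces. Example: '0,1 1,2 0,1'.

Collision at t=5/6: particles 2 and 3 swap velocities; positions: p0=26/3 p1=35/3 p2=33/2 p3=33/2; velocities now: v0=2 v1=2 v2=-3 v3=3
Collision at t=9/5: particles 1 and 2 swap velocities; positions: p0=53/5 p1=68/5 p2=68/5 p3=97/5; velocities now: v0=2 v1=-3 v2=2 v3=3
Collision at t=12/5: particles 0 and 1 swap velocities; positions: p0=59/5 p1=59/5 p2=74/5 p3=106/5; velocities now: v0=-3 v1=2 v2=2 v3=3

Answer: 2,3 1,2 0,1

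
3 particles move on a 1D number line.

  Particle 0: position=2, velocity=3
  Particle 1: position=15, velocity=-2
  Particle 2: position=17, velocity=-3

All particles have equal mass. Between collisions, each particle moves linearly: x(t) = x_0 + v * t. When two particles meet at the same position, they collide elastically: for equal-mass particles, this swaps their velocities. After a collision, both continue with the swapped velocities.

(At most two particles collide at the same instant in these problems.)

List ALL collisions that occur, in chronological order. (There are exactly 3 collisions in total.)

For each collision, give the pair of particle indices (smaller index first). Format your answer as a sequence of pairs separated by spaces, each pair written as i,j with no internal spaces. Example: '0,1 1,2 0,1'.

Answer: 1,2 0,1 1,2

Derivation:
Collision at t=2: particles 1 and 2 swap velocities; positions: p0=8 p1=11 p2=11; velocities now: v0=3 v1=-3 v2=-2
Collision at t=5/2: particles 0 and 1 swap velocities; positions: p0=19/2 p1=19/2 p2=10; velocities now: v0=-3 v1=3 v2=-2
Collision at t=13/5: particles 1 and 2 swap velocities; positions: p0=46/5 p1=49/5 p2=49/5; velocities now: v0=-3 v1=-2 v2=3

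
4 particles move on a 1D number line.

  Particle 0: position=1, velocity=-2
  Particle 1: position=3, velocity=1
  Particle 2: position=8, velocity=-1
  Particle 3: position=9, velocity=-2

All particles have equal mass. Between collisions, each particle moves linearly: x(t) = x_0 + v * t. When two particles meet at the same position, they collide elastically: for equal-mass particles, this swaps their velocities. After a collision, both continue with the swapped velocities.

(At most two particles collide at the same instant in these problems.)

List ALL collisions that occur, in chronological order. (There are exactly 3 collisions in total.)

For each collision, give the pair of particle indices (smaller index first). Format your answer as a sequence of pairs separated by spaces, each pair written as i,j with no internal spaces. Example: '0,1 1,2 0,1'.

Collision at t=1: particles 2 and 3 swap velocities; positions: p0=-1 p1=4 p2=7 p3=7; velocities now: v0=-2 v1=1 v2=-2 v3=-1
Collision at t=2: particles 1 and 2 swap velocities; positions: p0=-3 p1=5 p2=5 p3=6; velocities now: v0=-2 v1=-2 v2=1 v3=-1
Collision at t=5/2: particles 2 and 3 swap velocities; positions: p0=-4 p1=4 p2=11/2 p3=11/2; velocities now: v0=-2 v1=-2 v2=-1 v3=1

Answer: 2,3 1,2 2,3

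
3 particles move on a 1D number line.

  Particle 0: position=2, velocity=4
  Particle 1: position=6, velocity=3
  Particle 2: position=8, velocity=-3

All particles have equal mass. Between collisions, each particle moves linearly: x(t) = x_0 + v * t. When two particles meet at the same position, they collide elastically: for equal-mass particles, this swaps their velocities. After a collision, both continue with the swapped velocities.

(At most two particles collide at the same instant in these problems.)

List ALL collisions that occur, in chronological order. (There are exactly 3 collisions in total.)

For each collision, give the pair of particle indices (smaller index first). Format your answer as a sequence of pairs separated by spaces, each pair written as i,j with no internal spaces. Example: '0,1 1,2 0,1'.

Answer: 1,2 0,1 1,2

Derivation:
Collision at t=1/3: particles 1 and 2 swap velocities; positions: p0=10/3 p1=7 p2=7; velocities now: v0=4 v1=-3 v2=3
Collision at t=6/7: particles 0 and 1 swap velocities; positions: p0=38/7 p1=38/7 p2=60/7; velocities now: v0=-3 v1=4 v2=3
Collision at t=4: particles 1 and 2 swap velocities; positions: p0=-4 p1=18 p2=18; velocities now: v0=-3 v1=3 v2=4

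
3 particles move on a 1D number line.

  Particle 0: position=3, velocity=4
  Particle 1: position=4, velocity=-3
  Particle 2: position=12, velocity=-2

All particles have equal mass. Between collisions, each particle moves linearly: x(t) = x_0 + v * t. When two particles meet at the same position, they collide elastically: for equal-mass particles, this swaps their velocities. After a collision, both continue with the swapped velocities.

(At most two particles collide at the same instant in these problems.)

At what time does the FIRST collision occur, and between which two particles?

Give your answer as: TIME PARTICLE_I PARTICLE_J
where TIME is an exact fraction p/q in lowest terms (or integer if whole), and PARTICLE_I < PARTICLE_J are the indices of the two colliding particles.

Answer: 1/7 0 1

Derivation:
Pair (0,1): pos 3,4 vel 4,-3 -> gap=1, closing at 7/unit, collide at t=1/7
Pair (1,2): pos 4,12 vel -3,-2 -> not approaching (rel speed -1 <= 0)
Earliest collision: t=1/7 between 0 and 1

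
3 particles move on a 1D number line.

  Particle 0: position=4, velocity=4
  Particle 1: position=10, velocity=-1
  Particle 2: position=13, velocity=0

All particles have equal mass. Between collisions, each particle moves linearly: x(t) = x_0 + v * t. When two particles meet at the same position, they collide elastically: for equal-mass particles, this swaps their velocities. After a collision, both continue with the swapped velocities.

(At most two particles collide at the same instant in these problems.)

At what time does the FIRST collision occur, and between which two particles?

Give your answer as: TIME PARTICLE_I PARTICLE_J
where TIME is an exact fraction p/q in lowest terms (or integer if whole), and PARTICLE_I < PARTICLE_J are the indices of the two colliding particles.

Answer: 6/5 0 1

Derivation:
Pair (0,1): pos 4,10 vel 4,-1 -> gap=6, closing at 5/unit, collide at t=6/5
Pair (1,2): pos 10,13 vel -1,0 -> not approaching (rel speed -1 <= 0)
Earliest collision: t=6/5 between 0 and 1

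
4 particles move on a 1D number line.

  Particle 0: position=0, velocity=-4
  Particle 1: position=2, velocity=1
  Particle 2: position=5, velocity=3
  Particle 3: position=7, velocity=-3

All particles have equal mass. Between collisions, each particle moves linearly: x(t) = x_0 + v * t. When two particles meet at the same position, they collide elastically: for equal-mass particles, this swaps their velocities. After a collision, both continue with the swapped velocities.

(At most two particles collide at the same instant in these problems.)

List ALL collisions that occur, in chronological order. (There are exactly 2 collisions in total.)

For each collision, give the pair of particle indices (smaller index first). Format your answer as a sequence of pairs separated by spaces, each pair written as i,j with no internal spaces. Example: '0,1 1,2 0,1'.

Collision at t=1/3: particles 2 and 3 swap velocities; positions: p0=-4/3 p1=7/3 p2=6 p3=6; velocities now: v0=-4 v1=1 v2=-3 v3=3
Collision at t=5/4: particles 1 and 2 swap velocities; positions: p0=-5 p1=13/4 p2=13/4 p3=35/4; velocities now: v0=-4 v1=-3 v2=1 v3=3

Answer: 2,3 1,2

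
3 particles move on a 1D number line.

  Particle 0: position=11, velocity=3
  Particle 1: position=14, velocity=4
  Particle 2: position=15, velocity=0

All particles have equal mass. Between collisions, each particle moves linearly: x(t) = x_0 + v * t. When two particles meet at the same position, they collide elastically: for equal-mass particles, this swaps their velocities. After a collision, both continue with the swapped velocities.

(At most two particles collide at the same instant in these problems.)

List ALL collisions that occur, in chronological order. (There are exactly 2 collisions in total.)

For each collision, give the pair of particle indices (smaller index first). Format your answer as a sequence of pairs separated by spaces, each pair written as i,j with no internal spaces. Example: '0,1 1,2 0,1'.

Collision at t=1/4: particles 1 and 2 swap velocities; positions: p0=47/4 p1=15 p2=15; velocities now: v0=3 v1=0 v2=4
Collision at t=4/3: particles 0 and 1 swap velocities; positions: p0=15 p1=15 p2=58/3; velocities now: v0=0 v1=3 v2=4

Answer: 1,2 0,1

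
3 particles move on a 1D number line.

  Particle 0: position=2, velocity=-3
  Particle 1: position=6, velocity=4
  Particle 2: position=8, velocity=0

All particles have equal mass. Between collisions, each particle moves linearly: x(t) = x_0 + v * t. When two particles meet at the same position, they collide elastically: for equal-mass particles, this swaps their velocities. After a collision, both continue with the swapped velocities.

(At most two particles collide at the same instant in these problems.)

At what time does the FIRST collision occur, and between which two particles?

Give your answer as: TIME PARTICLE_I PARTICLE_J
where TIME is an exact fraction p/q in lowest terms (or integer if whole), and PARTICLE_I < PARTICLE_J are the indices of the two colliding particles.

Answer: 1/2 1 2

Derivation:
Pair (0,1): pos 2,6 vel -3,4 -> not approaching (rel speed -7 <= 0)
Pair (1,2): pos 6,8 vel 4,0 -> gap=2, closing at 4/unit, collide at t=1/2
Earliest collision: t=1/2 between 1 and 2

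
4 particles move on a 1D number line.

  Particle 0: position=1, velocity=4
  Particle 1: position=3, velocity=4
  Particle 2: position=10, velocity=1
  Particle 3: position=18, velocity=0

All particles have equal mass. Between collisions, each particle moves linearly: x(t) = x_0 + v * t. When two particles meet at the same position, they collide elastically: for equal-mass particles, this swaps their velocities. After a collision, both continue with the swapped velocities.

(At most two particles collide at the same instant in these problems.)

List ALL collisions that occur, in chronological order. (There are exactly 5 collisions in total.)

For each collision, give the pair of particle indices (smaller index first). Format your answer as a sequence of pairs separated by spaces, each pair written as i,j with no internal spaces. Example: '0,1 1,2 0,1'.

Answer: 1,2 0,1 2,3 1,2 0,1

Derivation:
Collision at t=7/3: particles 1 and 2 swap velocities; positions: p0=31/3 p1=37/3 p2=37/3 p3=18; velocities now: v0=4 v1=1 v2=4 v3=0
Collision at t=3: particles 0 and 1 swap velocities; positions: p0=13 p1=13 p2=15 p3=18; velocities now: v0=1 v1=4 v2=4 v3=0
Collision at t=15/4: particles 2 and 3 swap velocities; positions: p0=55/4 p1=16 p2=18 p3=18; velocities now: v0=1 v1=4 v2=0 v3=4
Collision at t=17/4: particles 1 and 2 swap velocities; positions: p0=57/4 p1=18 p2=18 p3=20; velocities now: v0=1 v1=0 v2=4 v3=4
Collision at t=8: particles 0 and 1 swap velocities; positions: p0=18 p1=18 p2=33 p3=35; velocities now: v0=0 v1=1 v2=4 v3=4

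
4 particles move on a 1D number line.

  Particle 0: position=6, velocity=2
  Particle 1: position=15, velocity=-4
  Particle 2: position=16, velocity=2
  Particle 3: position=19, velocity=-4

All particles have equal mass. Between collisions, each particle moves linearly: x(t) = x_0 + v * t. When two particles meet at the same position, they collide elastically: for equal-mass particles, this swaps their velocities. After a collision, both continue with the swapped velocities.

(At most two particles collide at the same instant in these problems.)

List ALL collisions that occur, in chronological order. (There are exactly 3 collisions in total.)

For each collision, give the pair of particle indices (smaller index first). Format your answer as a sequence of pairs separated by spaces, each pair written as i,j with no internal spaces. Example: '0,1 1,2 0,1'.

Collision at t=1/2: particles 2 and 3 swap velocities; positions: p0=7 p1=13 p2=17 p3=17; velocities now: v0=2 v1=-4 v2=-4 v3=2
Collision at t=3/2: particles 0 and 1 swap velocities; positions: p0=9 p1=9 p2=13 p3=19; velocities now: v0=-4 v1=2 v2=-4 v3=2
Collision at t=13/6: particles 1 and 2 swap velocities; positions: p0=19/3 p1=31/3 p2=31/3 p3=61/3; velocities now: v0=-4 v1=-4 v2=2 v3=2

Answer: 2,3 0,1 1,2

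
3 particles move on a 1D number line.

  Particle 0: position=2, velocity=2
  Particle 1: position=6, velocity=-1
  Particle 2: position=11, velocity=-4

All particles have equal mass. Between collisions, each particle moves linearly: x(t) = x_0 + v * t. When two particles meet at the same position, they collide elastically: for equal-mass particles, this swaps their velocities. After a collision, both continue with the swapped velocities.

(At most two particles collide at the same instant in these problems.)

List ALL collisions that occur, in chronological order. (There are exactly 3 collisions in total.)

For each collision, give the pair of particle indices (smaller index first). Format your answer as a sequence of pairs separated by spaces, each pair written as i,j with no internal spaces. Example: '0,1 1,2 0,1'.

Collision at t=4/3: particles 0 and 1 swap velocities; positions: p0=14/3 p1=14/3 p2=17/3; velocities now: v0=-1 v1=2 v2=-4
Collision at t=3/2: particles 1 and 2 swap velocities; positions: p0=9/2 p1=5 p2=5; velocities now: v0=-1 v1=-4 v2=2
Collision at t=5/3: particles 0 and 1 swap velocities; positions: p0=13/3 p1=13/3 p2=16/3; velocities now: v0=-4 v1=-1 v2=2

Answer: 0,1 1,2 0,1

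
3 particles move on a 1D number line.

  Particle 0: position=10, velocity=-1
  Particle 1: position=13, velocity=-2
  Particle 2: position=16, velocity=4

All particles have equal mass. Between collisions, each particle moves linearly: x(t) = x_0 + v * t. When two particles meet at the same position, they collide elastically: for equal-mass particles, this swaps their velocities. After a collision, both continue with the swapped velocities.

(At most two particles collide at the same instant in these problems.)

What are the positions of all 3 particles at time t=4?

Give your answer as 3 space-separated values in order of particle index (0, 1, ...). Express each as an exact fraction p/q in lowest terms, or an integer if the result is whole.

Answer: 5 6 32

Derivation:
Collision at t=3: particles 0 and 1 swap velocities; positions: p0=7 p1=7 p2=28; velocities now: v0=-2 v1=-1 v2=4
Advance to t=4 (no further collisions before then); velocities: v0=-2 v1=-1 v2=4; positions = 5 6 32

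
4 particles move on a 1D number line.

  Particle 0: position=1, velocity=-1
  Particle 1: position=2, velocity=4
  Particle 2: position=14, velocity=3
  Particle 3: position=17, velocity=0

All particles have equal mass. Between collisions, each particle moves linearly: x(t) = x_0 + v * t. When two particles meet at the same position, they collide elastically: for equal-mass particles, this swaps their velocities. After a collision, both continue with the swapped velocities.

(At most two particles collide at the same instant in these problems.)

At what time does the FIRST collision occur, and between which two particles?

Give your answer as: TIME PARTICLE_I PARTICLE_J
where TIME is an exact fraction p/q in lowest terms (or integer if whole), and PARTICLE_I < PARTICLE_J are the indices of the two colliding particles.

Pair (0,1): pos 1,2 vel -1,4 -> not approaching (rel speed -5 <= 0)
Pair (1,2): pos 2,14 vel 4,3 -> gap=12, closing at 1/unit, collide at t=12
Pair (2,3): pos 14,17 vel 3,0 -> gap=3, closing at 3/unit, collide at t=1
Earliest collision: t=1 between 2 and 3

Answer: 1 2 3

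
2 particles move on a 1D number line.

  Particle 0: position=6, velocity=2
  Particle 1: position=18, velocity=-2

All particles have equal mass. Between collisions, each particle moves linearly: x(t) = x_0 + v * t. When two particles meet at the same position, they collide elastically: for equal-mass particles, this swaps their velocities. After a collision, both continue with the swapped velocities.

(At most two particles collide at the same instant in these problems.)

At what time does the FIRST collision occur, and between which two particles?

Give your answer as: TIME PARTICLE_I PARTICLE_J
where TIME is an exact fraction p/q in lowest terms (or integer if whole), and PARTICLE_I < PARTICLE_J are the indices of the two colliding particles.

Pair (0,1): pos 6,18 vel 2,-2 -> gap=12, closing at 4/unit, collide at t=3
Earliest collision: t=3 between 0 and 1

Answer: 3 0 1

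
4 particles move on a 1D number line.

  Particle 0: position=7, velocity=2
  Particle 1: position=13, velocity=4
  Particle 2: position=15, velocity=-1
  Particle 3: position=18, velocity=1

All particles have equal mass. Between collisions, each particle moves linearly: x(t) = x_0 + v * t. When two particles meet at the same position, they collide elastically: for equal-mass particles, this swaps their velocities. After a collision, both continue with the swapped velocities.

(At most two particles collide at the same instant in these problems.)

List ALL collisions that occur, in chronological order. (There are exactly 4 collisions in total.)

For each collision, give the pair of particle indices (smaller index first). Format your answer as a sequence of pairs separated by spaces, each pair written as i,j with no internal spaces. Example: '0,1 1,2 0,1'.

Collision at t=2/5: particles 1 and 2 swap velocities; positions: p0=39/5 p1=73/5 p2=73/5 p3=92/5; velocities now: v0=2 v1=-1 v2=4 v3=1
Collision at t=5/3: particles 2 and 3 swap velocities; positions: p0=31/3 p1=40/3 p2=59/3 p3=59/3; velocities now: v0=2 v1=-1 v2=1 v3=4
Collision at t=8/3: particles 0 and 1 swap velocities; positions: p0=37/3 p1=37/3 p2=62/3 p3=71/3; velocities now: v0=-1 v1=2 v2=1 v3=4
Collision at t=11: particles 1 and 2 swap velocities; positions: p0=4 p1=29 p2=29 p3=57; velocities now: v0=-1 v1=1 v2=2 v3=4

Answer: 1,2 2,3 0,1 1,2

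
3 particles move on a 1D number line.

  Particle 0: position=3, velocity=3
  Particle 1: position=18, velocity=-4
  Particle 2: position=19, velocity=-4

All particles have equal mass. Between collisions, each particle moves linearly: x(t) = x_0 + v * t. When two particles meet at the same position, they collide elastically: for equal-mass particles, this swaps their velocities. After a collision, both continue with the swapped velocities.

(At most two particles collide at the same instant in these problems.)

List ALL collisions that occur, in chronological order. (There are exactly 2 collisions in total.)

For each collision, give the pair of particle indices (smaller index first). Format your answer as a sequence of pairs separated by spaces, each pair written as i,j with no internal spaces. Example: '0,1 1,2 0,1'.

Collision at t=15/7: particles 0 and 1 swap velocities; positions: p0=66/7 p1=66/7 p2=73/7; velocities now: v0=-4 v1=3 v2=-4
Collision at t=16/7: particles 1 and 2 swap velocities; positions: p0=62/7 p1=69/7 p2=69/7; velocities now: v0=-4 v1=-4 v2=3

Answer: 0,1 1,2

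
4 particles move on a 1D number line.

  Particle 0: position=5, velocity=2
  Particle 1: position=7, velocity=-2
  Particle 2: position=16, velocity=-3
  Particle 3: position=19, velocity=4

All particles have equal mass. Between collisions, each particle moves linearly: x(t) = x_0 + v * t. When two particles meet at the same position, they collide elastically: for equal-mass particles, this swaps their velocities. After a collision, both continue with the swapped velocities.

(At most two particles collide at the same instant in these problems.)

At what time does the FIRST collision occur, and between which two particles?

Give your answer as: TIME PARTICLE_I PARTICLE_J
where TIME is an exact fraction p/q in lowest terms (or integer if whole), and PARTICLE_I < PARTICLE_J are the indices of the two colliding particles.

Pair (0,1): pos 5,7 vel 2,-2 -> gap=2, closing at 4/unit, collide at t=1/2
Pair (1,2): pos 7,16 vel -2,-3 -> gap=9, closing at 1/unit, collide at t=9
Pair (2,3): pos 16,19 vel -3,4 -> not approaching (rel speed -7 <= 0)
Earliest collision: t=1/2 between 0 and 1

Answer: 1/2 0 1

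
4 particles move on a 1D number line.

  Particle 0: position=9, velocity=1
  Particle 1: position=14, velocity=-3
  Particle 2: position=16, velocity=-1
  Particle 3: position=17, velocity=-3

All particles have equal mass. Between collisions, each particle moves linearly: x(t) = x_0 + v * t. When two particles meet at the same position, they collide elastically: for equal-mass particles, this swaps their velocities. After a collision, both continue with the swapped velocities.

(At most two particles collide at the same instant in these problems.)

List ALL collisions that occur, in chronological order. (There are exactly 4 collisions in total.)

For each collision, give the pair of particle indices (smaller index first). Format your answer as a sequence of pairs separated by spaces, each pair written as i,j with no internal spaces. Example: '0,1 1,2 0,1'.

Collision at t=1/2: particles 2 and 3 swap velocities; positions: p0=19/2 p1=25/2 p2=31/2 p3=31/2; velocities now: v0=1 v1=-3 v2=-3 v3=-1
Collision at t=5/4: particles 0 and 1 swap velocities; positions: p0=41/4 p1=41/4 p2=53/4 p3=59/4; velocities now: v0=-3 v1=1 v2=-3 v3=-1
Collision at t=2: particles 1 and 2 swap velocities; positions: p0=8 p1=11 p2=11 p3=14; velocities now: v0=-3 v1=-3 v2=1 v3=-1
Collision at t=7/2: particles 2 and 3 swap velocities; positions: p0=7/2 p1=13/2 p2=25/2 p3=25/2; velocities now: v0=-3 v1=-3 v2=-1 v3=1

Answer: 2,3 0,1 1,2 2,3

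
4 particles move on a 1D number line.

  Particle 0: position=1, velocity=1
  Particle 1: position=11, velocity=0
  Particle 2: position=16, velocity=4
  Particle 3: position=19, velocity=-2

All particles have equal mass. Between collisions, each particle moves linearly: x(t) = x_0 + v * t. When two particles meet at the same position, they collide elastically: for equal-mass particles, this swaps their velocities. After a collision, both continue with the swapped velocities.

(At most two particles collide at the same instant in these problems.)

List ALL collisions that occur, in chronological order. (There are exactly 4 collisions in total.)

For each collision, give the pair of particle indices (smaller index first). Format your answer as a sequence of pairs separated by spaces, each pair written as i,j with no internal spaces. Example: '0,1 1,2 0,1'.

Answer: 2,3 1,2 0,1 1,2

Derivation:
Collision at t=1/2: particles 2 and 3 swap velocities; positions: p0=3/2 p1=11 p2=18 p3=18; velocities now: v0=1 v1=0 v2=-2 v3=4
Collision at t=4: particles 1 and 2 swap velocities; positions: p0=5 p1=11 p2=11 p3=32; velocities now: v0=1 v1=-2 v2=0 v3=4
Collision at t=6: particles 0 and 1 swap velocities; positions: p0=7 p1=7 p2=11 p3=40; velocities now: v0=-2 v1=1 v2=0 v3=4
Collision at t=10: particles 1 and 2 swap velocities; positions: p0=-1 p1=11 p2=11 p3=56; velocities now: v0=-2 v1=0 v2=1 v3=4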